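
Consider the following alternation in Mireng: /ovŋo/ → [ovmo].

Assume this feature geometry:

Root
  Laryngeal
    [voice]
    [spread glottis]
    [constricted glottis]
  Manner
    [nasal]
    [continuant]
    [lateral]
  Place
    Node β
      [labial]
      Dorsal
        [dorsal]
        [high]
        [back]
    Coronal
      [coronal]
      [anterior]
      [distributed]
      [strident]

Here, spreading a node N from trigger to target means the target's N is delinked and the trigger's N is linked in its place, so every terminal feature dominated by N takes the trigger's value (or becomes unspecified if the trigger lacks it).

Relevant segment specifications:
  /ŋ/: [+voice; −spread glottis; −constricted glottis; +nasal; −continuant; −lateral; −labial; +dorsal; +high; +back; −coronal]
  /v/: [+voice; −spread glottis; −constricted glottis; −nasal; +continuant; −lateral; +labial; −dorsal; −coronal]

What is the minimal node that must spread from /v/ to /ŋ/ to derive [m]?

Node β

The alternation /ŋ/ → [m] changes [labial], [dorsal], [high], [back] and nothing else.
In this geometry the lowest node dominating all of them is Node β: every daughter of Node β dominates only a proper subset, so no lower node suffices.
Delinking /ŋ/'s Node β and associating /v/'s Node β gives precisely the feature bundle of [m].
[nasal], [continuant] stay as in /ŋ/ although /v/ differs there, so no node dominating them spread; among the remaining candidates Node β is the lowest that derives the output.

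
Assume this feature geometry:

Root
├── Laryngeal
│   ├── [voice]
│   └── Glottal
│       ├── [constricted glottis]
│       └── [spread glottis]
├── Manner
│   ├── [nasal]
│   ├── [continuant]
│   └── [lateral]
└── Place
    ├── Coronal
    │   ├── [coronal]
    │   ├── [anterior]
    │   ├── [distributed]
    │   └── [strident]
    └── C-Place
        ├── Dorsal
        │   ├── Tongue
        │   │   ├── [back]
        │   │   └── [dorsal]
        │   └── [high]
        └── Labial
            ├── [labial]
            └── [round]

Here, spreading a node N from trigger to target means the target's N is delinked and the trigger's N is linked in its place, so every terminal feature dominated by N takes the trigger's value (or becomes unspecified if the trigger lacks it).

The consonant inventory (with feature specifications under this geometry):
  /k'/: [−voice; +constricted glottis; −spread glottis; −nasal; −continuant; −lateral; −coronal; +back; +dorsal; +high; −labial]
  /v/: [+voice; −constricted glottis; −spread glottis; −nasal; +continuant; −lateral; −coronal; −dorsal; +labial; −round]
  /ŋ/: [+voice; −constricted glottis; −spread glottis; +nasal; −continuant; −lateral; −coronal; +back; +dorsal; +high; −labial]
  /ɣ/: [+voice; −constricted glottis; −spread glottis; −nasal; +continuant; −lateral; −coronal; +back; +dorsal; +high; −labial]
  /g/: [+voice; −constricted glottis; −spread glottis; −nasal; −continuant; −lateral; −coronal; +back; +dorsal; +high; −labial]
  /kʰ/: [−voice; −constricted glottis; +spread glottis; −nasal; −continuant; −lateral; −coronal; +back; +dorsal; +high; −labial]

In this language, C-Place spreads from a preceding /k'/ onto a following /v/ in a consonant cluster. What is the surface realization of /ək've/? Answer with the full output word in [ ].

[ək'ɣe]

C-Place immediately or transitively dominates [back], [dorsal], [high], [labial], [round].
The target acquires /k'/'s values for everything under C-Place — [+back], [+dorsal], [+high], [−labial] — while keeping its own [voice], [constricted glottis], [spread glottis], ….
Among the inventory, only /ɣ/ has exactly this specification, giving the surface form [ək'ɣe].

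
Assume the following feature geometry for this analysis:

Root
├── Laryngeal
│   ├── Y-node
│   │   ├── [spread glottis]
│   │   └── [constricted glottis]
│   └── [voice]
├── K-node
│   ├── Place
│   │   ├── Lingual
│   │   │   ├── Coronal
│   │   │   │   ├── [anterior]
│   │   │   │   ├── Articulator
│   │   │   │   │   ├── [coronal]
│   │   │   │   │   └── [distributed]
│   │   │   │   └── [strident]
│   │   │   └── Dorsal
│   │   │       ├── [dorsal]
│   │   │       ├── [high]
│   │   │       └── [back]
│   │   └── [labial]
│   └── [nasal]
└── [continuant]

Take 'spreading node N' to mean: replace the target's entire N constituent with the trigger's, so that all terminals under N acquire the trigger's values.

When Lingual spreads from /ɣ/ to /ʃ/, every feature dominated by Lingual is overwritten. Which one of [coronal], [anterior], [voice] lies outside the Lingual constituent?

The terminals dominated by Lingual are [anterior], [coronal], [distributed], [strident], [dorsal], [high], [back].
Of the listed options, [anterior], [coronal] are among these and would be overwritten by spreading Lingual.
[voice] attaches under Laryngeal, not under Lingual, so /ʃ/ retains its own value for [voice].

[voice]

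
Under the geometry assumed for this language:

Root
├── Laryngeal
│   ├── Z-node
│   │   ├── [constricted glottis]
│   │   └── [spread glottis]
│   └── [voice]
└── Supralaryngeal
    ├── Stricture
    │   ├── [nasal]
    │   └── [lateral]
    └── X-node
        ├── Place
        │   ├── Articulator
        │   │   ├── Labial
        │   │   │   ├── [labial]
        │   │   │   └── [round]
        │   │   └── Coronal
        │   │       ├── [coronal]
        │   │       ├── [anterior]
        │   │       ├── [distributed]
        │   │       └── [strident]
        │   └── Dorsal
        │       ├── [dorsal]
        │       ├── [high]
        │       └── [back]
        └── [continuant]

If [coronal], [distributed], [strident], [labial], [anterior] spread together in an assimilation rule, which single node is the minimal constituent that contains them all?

[coronal] is immediately dominated by Coronal.
[distributed] is immediately dominated by Coronal.
[strident] is immediately dominated by Coronal.
[labial] is immediately dominated by Labial.
[anterior] is immediately dominated by Coronal.
Articulator is the lowest common ancestor — every listed feature sits under it, and no single subconstituent of Articulator covers them all.

Articulator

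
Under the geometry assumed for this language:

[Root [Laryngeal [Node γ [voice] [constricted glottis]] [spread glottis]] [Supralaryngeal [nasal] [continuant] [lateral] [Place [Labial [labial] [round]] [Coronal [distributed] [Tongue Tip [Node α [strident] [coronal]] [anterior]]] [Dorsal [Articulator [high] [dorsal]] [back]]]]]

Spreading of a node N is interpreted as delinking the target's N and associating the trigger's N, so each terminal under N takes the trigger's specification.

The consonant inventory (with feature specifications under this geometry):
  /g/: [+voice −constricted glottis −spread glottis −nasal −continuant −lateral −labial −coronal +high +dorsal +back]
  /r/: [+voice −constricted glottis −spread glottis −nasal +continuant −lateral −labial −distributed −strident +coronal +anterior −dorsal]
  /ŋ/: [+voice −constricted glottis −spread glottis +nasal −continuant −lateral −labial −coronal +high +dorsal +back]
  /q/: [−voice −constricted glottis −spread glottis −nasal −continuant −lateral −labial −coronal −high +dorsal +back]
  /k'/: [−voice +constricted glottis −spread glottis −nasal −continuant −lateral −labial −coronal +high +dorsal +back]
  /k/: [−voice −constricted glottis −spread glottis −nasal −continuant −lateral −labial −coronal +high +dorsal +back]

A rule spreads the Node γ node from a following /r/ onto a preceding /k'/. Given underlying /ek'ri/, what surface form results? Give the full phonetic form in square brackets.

[egri]

Terminals under Node γ in this geometry: [voice], [constricted glottis].
After delinking /k'/'s Node γ and linking /r/'s, the affected terminals become [+voice], [−constricted glottis]; [spread glottis], [nasal], [continuant], … (outside Node γ) are retained from /k'/.
This feature bundle is that of [g], so /ek'ri/ surfaces as [egri].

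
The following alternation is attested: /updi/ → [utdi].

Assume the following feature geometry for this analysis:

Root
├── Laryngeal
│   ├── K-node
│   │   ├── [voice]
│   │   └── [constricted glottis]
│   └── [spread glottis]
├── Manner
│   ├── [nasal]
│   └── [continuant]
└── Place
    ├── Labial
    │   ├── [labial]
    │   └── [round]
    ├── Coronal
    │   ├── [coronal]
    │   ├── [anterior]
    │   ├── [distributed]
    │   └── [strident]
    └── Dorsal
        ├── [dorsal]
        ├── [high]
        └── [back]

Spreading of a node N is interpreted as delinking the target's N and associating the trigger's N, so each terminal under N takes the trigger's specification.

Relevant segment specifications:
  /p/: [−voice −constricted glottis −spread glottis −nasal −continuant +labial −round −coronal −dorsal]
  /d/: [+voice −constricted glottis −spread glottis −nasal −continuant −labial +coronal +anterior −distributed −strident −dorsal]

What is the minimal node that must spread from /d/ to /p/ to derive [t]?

The alternation /p/ → [t] changes [labial], [round], [coronal], [anterior], [distributed], [strident] and nothing else.
Tracing each changed feature up the tree, the paths first meet at Place; any lower node misses at least one of them.
Spreading Place from /d/ overwrites each of those terminals with /d/'s values, yielding exactly [t].
Since [voice] is preserved even though /d/ disagrees there, no node above Place spread.

Place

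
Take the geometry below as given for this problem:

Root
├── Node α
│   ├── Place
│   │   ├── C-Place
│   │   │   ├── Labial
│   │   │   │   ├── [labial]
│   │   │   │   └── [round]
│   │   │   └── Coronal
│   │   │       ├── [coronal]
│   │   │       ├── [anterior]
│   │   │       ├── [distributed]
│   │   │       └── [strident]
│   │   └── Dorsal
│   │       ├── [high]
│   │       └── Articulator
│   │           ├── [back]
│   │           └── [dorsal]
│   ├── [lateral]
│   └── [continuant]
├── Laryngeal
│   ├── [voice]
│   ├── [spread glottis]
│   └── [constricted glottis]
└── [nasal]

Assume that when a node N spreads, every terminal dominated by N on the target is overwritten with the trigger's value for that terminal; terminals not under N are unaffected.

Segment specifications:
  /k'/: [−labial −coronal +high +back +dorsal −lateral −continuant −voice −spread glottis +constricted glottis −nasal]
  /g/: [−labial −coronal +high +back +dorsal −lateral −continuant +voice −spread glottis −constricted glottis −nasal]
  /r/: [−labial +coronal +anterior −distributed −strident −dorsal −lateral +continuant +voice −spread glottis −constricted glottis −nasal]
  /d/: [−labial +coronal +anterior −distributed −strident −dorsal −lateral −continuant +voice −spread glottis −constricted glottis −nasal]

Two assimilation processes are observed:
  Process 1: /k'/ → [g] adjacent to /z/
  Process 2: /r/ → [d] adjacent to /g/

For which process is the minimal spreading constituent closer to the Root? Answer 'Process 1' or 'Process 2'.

Process 1

Process 1 alters [voice], [constricted glottis]; the lowest common ancestor is Laryngeal (depth 1 from Root).
In Process 2, [continuant] changes, so the minimal spreading node is [continuant] at depth 2.
Laryngeal (depth 1) sits above [continuant] (depth 2), making Process 1 the one with the higher spreading node.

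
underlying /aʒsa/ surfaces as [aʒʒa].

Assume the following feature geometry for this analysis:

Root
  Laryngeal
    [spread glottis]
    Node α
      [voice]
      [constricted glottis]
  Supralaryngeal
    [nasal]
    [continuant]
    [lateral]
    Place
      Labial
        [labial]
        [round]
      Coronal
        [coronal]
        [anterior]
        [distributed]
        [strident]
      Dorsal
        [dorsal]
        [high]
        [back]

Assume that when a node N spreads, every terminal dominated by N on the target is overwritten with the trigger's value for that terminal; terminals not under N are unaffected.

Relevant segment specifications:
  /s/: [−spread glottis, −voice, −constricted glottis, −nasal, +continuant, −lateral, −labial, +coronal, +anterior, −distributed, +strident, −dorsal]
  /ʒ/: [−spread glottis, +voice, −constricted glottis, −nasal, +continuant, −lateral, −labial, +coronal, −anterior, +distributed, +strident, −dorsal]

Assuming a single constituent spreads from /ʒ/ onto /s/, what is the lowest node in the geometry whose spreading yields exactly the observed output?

Root

Comparing /s/ with its surface form [ʒ], the features that change are [voice], [anterior], [distributed].
In this geometry the lowest node dominating all of them is Root: every daughter of Root dominates only a proper subset, so no lower node suffices.
Spreading Root from /ʒ/ overwrites each of those terminals with /ʒ/'s values, yielding exactly [ʒ].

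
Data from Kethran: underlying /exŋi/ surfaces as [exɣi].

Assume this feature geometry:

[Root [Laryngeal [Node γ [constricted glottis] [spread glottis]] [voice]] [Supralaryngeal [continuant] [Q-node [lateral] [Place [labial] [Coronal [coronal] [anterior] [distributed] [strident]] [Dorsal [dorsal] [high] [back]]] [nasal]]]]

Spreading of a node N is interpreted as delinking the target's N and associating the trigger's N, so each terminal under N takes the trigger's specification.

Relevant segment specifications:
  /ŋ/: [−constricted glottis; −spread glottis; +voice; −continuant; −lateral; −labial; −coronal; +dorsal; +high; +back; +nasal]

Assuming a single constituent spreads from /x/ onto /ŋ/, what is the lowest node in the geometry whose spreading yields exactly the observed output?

Supralaryngeal

The alternation /ŋ/ → [ɣ] changes [nasal], [continuant] and nothing else.
Tracing each changed feature up the tree, the paths first meet at Supralaryngeal; any lower node misses at least one of them.
Spreading Supralaryngeal from /x/ overwrites each of those terminals with /x/'s values, yielding exactly [ɣ].
Since [voice] is preserved even though /x/ disagrees there, no node above Supralaryngeal spread.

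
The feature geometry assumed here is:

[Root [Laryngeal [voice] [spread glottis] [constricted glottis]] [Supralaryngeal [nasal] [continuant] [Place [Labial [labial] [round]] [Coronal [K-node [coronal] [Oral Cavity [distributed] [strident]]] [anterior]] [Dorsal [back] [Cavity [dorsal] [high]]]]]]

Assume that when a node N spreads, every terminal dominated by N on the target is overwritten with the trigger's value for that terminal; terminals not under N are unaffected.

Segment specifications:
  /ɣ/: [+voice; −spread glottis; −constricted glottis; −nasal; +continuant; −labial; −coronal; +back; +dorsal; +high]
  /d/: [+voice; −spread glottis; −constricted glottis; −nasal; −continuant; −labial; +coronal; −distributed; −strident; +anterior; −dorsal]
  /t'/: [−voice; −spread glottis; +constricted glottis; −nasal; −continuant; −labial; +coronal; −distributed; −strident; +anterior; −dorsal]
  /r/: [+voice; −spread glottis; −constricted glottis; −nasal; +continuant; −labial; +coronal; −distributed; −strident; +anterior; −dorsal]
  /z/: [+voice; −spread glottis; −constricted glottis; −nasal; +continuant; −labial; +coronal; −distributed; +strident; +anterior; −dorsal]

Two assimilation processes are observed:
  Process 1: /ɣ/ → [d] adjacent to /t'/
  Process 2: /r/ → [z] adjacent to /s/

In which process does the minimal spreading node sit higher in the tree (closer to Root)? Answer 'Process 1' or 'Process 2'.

Process 1

In Process 1, [continuant], [coronal], [anterior], [distributed], [strident], [dorsal], [high], [back] change, so the minimal spreading node is Supralaryngeal at depth 1.
Process 2: the feature that changes is [strident]; the minimal node is [strident] (depth 6).
Depth 1 < depth 6; Process 1 involves the structurally higher constituent Supralaryngeal.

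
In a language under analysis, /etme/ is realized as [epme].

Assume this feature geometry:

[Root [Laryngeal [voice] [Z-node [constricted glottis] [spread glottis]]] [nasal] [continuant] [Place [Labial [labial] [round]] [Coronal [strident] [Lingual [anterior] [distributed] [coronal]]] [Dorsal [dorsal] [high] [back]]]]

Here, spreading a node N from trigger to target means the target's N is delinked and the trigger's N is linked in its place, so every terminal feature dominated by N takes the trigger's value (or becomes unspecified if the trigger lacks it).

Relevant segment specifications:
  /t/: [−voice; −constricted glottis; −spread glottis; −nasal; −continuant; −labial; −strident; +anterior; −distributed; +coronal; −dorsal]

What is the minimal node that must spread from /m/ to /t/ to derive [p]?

Comparing /t/ with its surface form [p], the features that change are [labial], [round], [coronal], [anterior], [distributed], [strident].
In this geometry the lowest node dominating all of them is Place: every daughter of Place dominates only a proper subset, so no lower node suffices.
Delinking /t/'s Place and associating /m/'s Place gives precisely the feature bundle of [p].
Since [voice], [nasal] are preserved even though /m/ disagrees there, no node above Place spread.

Place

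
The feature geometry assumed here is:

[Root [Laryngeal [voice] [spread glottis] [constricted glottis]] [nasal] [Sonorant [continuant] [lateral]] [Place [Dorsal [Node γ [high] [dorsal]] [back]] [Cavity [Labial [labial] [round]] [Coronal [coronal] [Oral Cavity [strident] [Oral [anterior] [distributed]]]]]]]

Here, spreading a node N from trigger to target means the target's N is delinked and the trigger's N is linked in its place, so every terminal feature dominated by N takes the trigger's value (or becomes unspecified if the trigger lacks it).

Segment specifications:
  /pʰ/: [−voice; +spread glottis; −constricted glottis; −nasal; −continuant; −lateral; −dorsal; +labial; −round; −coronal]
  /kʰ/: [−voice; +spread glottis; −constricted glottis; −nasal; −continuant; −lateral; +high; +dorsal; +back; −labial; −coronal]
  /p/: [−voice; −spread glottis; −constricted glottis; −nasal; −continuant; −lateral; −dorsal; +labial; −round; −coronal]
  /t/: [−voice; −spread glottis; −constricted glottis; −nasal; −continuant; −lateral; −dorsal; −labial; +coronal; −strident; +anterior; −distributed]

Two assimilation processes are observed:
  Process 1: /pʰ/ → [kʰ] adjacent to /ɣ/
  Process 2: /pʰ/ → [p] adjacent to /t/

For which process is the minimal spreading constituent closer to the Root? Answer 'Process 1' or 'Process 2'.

Process 1 alters [labial], [round], [dorsal], [high], [back]; the lowest common ancestor is Place (depth 1 from Root).
Process 2: the feature that changes is [spread glottis]; the minimal node is [spread glottis] (depth 2).
Place is closer to Root than [spread glottis], so Process 1 spreads the higher node.

Process 1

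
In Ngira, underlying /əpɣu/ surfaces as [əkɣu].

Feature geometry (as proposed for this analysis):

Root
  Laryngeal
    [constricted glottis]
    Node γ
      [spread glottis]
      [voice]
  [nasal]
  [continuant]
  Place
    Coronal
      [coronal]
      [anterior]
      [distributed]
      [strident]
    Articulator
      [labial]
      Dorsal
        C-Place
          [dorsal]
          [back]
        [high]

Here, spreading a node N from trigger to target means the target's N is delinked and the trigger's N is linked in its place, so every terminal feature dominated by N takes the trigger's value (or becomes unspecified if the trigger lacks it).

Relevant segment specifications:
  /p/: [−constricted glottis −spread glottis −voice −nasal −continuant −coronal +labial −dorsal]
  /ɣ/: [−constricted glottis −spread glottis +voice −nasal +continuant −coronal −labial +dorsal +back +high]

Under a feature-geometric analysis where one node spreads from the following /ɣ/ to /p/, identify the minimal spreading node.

Articulator

/p/ and [k] differ in [labial], [dorsal], [high], [back]; every other specified feature is identical.
These terminals are all dominated by Articulator, and no proper subconstituent of Articulator covers them all; Articulator is their lowest common ancestor.
Spreading Articulator from /ɣ/ overwrites each of those terminals with /ɣ/'s values, yielding exactly [k].
Features on which the two segments disagree outside Articulator, such as [continuant], [voice], are unchanged — nothing dominating them spread, and Articulator is the minimal sufficient constituent.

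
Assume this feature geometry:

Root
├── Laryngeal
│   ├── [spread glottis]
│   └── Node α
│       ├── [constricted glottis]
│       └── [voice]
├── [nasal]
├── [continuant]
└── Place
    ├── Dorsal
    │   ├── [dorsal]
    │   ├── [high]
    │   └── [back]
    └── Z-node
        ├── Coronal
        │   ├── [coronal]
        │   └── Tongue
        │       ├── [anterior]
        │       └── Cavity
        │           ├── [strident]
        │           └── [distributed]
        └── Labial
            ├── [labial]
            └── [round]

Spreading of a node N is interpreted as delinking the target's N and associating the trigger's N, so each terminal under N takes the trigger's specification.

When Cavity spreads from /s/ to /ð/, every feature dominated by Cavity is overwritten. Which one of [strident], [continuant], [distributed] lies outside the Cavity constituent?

[continuant]

The terminals dominated by Cavity are [strident], [distributed].
Of the listed options, [strident], [distributed] are among these and would be overwritten by spreading Cavity.
[continuant] attaches under Root, not under Cavity, so /ð/ retains its own value for [continuant].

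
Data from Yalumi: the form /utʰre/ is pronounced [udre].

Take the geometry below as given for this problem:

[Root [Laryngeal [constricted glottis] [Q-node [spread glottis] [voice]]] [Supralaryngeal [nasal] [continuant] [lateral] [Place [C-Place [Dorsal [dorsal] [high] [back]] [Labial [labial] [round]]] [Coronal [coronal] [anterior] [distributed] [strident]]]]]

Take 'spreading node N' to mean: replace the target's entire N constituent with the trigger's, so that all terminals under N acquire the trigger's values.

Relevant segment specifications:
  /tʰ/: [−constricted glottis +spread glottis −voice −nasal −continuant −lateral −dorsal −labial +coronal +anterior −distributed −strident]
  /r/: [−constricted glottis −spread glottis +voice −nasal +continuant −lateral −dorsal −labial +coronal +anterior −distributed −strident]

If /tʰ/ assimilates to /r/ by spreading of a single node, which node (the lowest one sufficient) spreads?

Q-node

/tʰ/ and [d] differ in [voice], [spread glottis]; every other specified feature is identical.
These terminals are all dominated by Q-node, and no proper subconstituent of Q-node covers them all; Q-node is their lowest common ancestor.
If Q-node spreads, every terminal under it takes /r/'s value, producing [d] as observed.
[continuant] stays as in /tʰ/ although /r/ differs there, so no node dominating it spread; among the remaining candidates Q-node is the lowest that derives the output.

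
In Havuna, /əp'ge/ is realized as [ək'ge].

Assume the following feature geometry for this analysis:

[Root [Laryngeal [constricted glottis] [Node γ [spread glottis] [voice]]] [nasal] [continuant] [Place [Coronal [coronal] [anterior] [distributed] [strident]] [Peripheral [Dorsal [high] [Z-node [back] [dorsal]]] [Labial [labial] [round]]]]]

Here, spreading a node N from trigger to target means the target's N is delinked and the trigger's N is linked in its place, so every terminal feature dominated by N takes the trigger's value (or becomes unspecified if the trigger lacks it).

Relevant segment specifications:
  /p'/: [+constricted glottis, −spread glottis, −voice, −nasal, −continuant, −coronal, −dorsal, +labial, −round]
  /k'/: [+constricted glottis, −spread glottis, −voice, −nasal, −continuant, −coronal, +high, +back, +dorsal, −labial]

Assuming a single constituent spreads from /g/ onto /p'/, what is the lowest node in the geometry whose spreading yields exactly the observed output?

Peripheral

Comparing /p'/ with its surface form [k'], the features that change are [labial], [round], [dorsal], [high], [back].
In this geometry the lowest node dominating all of them is Peripheral: every daughter of Peripheral dominates only a proper subset, so no lower node suffices.
Spreading Peripheral from /g/ overwrites each of those terminals with /g/'s values, yielding exactly [k'].
[voice], [constricted glottis] stay as in /p'/ although /g/ differs there, so no node dominating them spread; among the remaining candidates Peripheral is the lowest that derives the output.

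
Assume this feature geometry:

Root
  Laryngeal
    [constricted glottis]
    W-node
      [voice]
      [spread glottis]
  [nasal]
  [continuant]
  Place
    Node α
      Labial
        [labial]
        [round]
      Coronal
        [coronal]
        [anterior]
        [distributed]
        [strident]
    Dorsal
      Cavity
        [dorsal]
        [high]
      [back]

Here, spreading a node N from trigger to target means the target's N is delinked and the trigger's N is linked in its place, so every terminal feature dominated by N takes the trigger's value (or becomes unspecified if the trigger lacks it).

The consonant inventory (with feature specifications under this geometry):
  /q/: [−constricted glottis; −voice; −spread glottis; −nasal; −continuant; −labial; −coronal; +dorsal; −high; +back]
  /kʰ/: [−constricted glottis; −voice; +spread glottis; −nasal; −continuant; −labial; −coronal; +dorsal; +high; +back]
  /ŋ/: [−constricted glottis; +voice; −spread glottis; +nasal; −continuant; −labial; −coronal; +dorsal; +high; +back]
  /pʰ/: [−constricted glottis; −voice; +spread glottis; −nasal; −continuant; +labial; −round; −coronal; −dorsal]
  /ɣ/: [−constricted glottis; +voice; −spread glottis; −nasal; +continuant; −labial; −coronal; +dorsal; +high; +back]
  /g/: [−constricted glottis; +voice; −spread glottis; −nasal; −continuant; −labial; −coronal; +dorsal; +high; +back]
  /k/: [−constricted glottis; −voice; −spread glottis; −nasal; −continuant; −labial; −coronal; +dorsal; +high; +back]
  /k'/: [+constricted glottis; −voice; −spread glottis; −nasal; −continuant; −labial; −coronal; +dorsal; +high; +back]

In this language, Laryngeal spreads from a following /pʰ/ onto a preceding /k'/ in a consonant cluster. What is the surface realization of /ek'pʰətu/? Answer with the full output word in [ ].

Terminals under Laryngeal in this geometry: [constricted glottis], [voice], [spread glottis].
After delinking /k'/'s Laryngeal and linking /pʰ/'s, the affected terminals become [−constricted glottis], [−voice], [+spread glottis]; [nasal], [continuant], [labial], … (outside Laryngeal) are retained from /k'/.
Among the inventory, only /kʰ/ has exactly this specification, giving the surface form [ekʰpʰətu].

[ekʰpʰətu]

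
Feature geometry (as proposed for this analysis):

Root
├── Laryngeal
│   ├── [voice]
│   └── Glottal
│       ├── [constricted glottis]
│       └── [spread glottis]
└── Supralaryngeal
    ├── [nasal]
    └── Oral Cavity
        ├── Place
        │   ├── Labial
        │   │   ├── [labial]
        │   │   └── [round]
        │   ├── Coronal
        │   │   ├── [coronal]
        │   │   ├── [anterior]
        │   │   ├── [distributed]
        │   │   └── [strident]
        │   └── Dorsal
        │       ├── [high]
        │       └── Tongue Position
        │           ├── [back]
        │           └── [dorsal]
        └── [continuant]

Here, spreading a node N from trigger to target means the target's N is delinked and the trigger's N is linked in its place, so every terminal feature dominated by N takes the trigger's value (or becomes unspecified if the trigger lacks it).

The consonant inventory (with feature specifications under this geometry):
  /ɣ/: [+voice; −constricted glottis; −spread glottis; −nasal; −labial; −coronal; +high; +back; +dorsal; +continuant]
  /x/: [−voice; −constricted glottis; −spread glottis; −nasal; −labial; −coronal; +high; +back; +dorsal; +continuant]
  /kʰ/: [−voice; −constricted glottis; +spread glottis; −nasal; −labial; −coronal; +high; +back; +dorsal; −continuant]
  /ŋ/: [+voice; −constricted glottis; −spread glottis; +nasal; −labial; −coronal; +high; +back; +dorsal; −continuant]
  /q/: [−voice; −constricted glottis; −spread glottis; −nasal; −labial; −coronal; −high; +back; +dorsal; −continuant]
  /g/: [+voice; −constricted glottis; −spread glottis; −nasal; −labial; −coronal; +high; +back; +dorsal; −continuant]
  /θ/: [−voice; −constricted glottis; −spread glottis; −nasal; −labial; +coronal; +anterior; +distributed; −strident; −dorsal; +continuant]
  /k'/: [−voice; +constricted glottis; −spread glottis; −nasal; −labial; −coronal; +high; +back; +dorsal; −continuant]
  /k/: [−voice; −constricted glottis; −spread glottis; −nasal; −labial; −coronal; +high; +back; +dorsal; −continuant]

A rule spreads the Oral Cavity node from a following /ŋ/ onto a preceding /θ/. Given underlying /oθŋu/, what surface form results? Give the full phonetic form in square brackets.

The Oral Cavity node dominates the terminals [labial], [round], [coronal], [anterior], [distributed], [strident], [high], [back], [dorsal], [continuant].
The target acquires /ŋ/'s values for everything under Oral Cavity — [−labial], [−coronal], [+high], [+back], [+dorsal], [−continuant] — while keeping its own [voice], [constricted glottis], [spread glottis], ….
This feature bundle is that of [k], so /oθŋu/ surfaces as [okŋu].

[okŋu]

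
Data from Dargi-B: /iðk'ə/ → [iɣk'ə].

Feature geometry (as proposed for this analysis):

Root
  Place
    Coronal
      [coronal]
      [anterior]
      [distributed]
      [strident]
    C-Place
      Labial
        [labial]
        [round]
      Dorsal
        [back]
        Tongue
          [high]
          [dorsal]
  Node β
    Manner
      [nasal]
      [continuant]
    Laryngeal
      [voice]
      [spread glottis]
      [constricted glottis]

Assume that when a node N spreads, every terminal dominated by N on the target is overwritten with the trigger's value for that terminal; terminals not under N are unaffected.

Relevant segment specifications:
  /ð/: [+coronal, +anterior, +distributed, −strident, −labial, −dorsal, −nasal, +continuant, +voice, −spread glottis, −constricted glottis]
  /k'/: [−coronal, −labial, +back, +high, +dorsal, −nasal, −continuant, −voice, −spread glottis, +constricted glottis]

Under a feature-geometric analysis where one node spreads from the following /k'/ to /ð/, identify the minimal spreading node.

The alternation /ð/ → [ɣ] changes [coronal], [anterior], [distributed], [strident], [dorsal], [high], [back] and nothing else.
These terminals are all dominated by Place, and no proper subconstituent of Place covers them all; Place is their lowest common ancestor.
If Place spreads, every terminal under it takes /k'/'s value, producing [ɣ] as observed.
[constricted glottis], [continuant] — on which /k'/ differs from /ð/ — are unchanged, so Root cannot have spread; the constituent is no larger than Place.

Place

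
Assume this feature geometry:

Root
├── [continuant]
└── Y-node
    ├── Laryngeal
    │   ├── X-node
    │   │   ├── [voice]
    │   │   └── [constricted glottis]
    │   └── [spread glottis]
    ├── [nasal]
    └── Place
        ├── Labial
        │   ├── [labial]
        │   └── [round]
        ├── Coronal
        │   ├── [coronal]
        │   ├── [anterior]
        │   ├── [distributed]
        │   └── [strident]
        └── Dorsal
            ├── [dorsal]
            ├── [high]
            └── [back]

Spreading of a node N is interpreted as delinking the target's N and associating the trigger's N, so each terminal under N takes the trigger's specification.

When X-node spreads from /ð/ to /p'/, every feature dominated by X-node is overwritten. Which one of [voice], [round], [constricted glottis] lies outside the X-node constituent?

X-node dominates exactly [voice], [constricted glottis].
[voice], [constricted glottis] all lie under X-node, so they are overwritten when X-node spreads.
But [round] is a dependent of Labial, outside X-node; it is therefore untouched by the spreading.

[round]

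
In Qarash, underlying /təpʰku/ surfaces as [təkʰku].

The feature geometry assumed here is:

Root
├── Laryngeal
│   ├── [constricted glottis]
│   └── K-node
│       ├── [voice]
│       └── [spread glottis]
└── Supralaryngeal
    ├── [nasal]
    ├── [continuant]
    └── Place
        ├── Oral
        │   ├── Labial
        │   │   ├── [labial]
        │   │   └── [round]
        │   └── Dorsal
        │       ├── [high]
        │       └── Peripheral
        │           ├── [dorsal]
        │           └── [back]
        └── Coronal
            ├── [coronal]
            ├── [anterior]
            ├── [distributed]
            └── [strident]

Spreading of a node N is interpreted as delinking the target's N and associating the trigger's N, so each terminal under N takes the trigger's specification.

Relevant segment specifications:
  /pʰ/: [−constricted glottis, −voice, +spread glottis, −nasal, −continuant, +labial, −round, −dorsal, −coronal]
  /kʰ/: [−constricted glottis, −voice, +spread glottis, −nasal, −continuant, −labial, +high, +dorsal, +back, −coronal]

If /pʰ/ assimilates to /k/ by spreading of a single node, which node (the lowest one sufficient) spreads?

Oral

/pʰ/ and [kʰ] differ in [labial], [round], [dorsal], [high], [back]; every other specified feature is identical.
The smallest constituent containing every changed terminal is Oral — each of its daughters lacks at least one of the affected features.
Spreading Oral from /k/ overwrites each of those terminals with /k/'s values, yielding exactly [kʰ].
[spread glottis], a feature on which the two segments disagree outside Oral, is unchanged — nothing dominating it spread, and Oral is the minimal sufficient constituent.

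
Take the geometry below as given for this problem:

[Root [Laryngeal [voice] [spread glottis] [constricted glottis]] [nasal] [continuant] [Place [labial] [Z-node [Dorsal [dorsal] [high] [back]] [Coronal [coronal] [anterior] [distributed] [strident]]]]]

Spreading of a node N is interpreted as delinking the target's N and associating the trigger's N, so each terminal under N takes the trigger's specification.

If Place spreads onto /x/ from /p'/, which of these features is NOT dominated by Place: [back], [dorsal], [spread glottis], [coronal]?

[spread glottis]

Under this geometry, Place contains [labial], [dorsal], [high], [back], [coronal], [anterior], [distributed], [strident].
Spreading Place replaces [coronal], [back], [dorsal] with the trigger's values, since each sits inside the Place constituent.
But [spread glottis] is a dependent of Laryngeal, outside Place; it is therefore untouched by the spreading.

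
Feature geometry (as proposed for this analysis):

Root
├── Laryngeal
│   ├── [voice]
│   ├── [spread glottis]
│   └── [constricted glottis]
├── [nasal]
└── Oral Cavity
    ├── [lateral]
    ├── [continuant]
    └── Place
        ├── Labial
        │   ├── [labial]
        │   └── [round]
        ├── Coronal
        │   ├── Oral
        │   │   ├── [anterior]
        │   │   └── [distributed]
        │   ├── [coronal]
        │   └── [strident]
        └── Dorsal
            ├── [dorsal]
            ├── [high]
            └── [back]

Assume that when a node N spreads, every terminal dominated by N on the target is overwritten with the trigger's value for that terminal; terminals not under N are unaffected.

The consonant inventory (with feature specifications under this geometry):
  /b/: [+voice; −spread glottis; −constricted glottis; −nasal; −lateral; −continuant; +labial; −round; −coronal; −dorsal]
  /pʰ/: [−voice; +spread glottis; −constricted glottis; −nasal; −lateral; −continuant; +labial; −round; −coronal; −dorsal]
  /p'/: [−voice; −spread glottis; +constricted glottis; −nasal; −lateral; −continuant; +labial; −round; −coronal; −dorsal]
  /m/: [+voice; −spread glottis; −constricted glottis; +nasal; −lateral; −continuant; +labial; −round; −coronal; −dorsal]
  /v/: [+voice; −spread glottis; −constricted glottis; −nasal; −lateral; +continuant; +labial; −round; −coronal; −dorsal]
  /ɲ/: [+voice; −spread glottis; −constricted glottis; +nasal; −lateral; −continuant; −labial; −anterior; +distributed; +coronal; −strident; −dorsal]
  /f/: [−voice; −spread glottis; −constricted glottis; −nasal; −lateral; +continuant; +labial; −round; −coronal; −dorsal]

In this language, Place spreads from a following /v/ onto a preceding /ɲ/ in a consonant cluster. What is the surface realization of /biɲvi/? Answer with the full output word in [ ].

[bimvi]

The Place node dominates the terminals [labial], [round], [anterior], [distributed], [coronal], [strident], [dorsal], [high], [back].
The target acquires /v/'s values for everything under Place — [+labial], [−round], [−coronal], [−dorsal] — while keeping its own [voice], [spread glottis], [constricted glottis], ….
This feature bundle is that of [m], so /biɲvi/ surfaces as [bimvi].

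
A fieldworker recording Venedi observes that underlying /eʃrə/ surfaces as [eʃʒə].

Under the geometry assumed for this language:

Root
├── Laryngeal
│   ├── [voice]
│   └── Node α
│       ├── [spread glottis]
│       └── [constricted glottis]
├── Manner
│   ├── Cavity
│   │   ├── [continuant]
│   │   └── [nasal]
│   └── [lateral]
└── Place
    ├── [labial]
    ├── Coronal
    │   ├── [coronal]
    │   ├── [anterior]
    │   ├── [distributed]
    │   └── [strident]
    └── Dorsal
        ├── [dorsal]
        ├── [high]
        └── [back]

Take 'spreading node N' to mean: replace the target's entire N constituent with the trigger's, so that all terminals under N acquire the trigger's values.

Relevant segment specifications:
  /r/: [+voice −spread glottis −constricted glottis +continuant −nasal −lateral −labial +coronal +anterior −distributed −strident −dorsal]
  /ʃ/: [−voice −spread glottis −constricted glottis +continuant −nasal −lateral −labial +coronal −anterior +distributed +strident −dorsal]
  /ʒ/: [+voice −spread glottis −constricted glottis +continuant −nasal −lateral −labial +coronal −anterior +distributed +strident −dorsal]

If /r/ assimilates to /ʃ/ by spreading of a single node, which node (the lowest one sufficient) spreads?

Coronal

Comparing /r/ with its surface form [ʒ], the features that change are [anterior], [distributed], [strident].
These terminals are all dominated by Coronal, and no proper subconstituent of Coronal covers them all; Coronal is their lowest common ancestor.
Spreading Coronal from /ʃ/ overwrites each of those terminals with /ʃ/'s values, yielding exactly [ʒ].
[voice] stays as in /r/ although /ʃ/ differs there, so no node dominating it spread; among the remaining candidates Coronal is the lowest that derives the output.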